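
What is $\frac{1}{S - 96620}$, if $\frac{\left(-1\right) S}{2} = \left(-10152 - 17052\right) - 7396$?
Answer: $- \frac{1}{27420} \approx -3.647 \cdot 10^{-5}$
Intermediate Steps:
$S = 69200$ ($S = - 2 \left(\left(-10152 - 17052\right) - 7396\right) = - 2 \left(-27204 - 7396\right) = \left(-2\right) \left(-34600\right) = 69200$)
$\frac{1}{S - 96620} = \frac{1}{69200 - 96620} = \frac{1}{-27420} = - \frac{1}{27420}$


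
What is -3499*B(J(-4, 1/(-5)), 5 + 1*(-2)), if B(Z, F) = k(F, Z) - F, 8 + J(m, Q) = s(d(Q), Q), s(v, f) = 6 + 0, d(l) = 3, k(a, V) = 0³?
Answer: 10497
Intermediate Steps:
k(a, V) = 0
s(v, f) = 6
J(m, Q) = -2 (J(m, Q) = -8 + 6 = -2)
B(Z, F) = -F (B(Z, F) = 0 - F = -F)
-3499*B(J(-4, 1/(-5)), 5 + 1*(-2)) = -(-3499)*(5 + 1*(-2)) = -(-3499)*(5 - 2) = -(-3499)*3 = -3499*(-3) = 10497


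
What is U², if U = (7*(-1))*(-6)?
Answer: 1764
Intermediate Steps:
U = 42 (U = -7*(-6) = 42)
U² = 42² = 1764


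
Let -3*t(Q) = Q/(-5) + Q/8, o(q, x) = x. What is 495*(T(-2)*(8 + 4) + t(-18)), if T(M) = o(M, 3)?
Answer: 70389/4 ≈ 17597.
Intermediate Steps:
T(M) = 3
t(Q) = Q/40 (t(Q) = -(Q/(-5) + Q/8)/3 = -(Q*(-⅕) + Q*(⅛))/3 = -(-Q/5 + Q/8)/3 = -(-1)*Q/40 = Q/40)
495*(T(-2)*(8 + 4) + t(-18)) = 495*(3*(8 + 4) + (1/40)*(-18)) = 495*(3*12 - 9/20) = 495*(36 - 9/20) = 495*(711/20) = 70389/4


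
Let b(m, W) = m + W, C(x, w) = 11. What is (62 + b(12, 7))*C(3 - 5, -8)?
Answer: 891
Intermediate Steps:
b(m, W) = W + m
(62 + b(12, 7))*C(3 - 5, -8) = (62 + (7 + 12))*11 = (62 + 19)*11 = 81*11 = 891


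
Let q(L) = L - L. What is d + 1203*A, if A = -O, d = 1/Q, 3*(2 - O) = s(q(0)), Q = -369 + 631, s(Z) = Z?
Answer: -630371/262 ≈ -2406.0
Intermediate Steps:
q(L) = 0
Q = 262
O = 2 (O = 2 - ⅓*0 = 2 + 0 = 2)
d = 1/262 ≈ 0.0038168
A = -2 (A = -1*2 = -2)
d + 1203*A = 1/262 + 1203*(-2) = 1/262 - 2406 = -630371/262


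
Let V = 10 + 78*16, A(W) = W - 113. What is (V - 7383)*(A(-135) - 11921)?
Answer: 74535125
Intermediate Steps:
A(W) = -113 + W
V = 1258 (V = 10 + 1248 = 1258)
(V - 7383)*(A(-135) - 11921) = (1258 - 7383)*((-113 - 135) - 11921) = -6125*(-248 - 11921) = -6125*(-12169) = 74535125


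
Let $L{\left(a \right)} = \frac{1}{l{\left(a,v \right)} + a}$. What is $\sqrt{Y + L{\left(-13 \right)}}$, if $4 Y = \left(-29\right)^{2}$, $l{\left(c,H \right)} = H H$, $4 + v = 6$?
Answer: $\frac{\sqrt{7565}}{6} \approx 14.496$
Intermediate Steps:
$v = 2$ ($v = -4 + 6 = 2$)
$l{\left(c,H \right)} = H^{2}$
$L{\left(a \right)} = \frac{1}{4 + a}$ ($L{\left(a \right)} = \frac{1}{2^{2} + a} = \frac{1}{4 + a}$)
$Y = \frac{841}{4}$ ($Y = \frac{\left(-29\right)^{2}}{4} = \frac{1}{4} \cdot 841 = \frac{841}{4} \approx 210.25$)
$\sqrt{Y + L{\left(-13 \right)}} = \sqrt{\frac{841}{4} + \frac{1}{4 - 13}} = \sqrt{\frac{841}{4} + \frac{1}{-9}} = \sqrt{\frac{841}{4} - \frac{1}{9}} = \sqrt{\frac{7565}{36}} = \frac{\sqrt{7565}}{6}$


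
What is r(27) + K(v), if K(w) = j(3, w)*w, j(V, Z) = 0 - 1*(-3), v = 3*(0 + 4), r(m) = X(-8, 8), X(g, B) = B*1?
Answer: 44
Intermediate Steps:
X(g, B) = B
r(m) = 8
v = 12 (v = 3*4 = 12)
j(V, Z) = 3 (j(V, Z) = 0 + 3 = 3)
K(w) = 3*w
r(27) + K(v) = 8 + 3*12 = 8 + 36 = 44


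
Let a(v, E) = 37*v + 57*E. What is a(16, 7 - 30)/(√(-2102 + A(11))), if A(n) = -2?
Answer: 719*I*√526/1052 ≈ 15.675*I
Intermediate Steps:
a(16, 7 - 30)/(√(-2102 + A(11))) = (37*16 + 57*(7 - 30))/(√(-2102 - 2)) = (592 + 57*(-23))/(√(-2104)) = (592 - 1311)/((2*I*√526)) = -(-719)*I*√526/1052 = 719*I*√526/1052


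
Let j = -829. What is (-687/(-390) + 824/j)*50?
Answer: 413605/10777 ≈ 38.378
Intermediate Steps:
(-687/(-390) + 824/j)*50 = (-687/(-390) + 824/(-829))*50 = (-687*(-1/390) + 824*(-1/829))*50 = (229/130 - 824/829)*50 = (82721/107770)*50 = 413605/10777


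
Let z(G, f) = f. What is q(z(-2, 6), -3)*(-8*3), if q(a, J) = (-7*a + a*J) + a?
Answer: 1296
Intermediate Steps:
q(a, J) = -6*a + J*a (q(a, J) = (-7*a + J*a) + a = -6*a + J*a)
q(z(-2, 6), -3)*(-8*3) = (6*(-6 - 3))*(-8*3) = (6*(-9))*(-24) = -54*(-24) = 1296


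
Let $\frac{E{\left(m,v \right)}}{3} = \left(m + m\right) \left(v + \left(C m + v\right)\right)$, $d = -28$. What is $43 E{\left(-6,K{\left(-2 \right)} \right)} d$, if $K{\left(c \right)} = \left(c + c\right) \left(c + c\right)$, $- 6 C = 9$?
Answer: $1777104$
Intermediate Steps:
$C = - \frac{3}{2}$ ($C = \left(- \frac{1}{6}\right) 9 = - \frac{3}{2} \approx -1.5$)
$K{\left(c \right)} = 4 c^{2}$ ($K{\left(c \right)} = 2 c 2 c = 4 c^{2}$)
$E{\left(m,v \right)} = 6 m \left(2 v - \frac{3 m}{2}\right)$ ($E{\left(m,v \right)} = 3 \left(m + m\right) \left(v - \left(- v + \frac{3 m}{2}\right)\right) = 3 \cdot 2 m \left(v - \left(- v + \frac{3 m}{2}\right)\right) = 3 \cdot 2 m \left(2 v - \frac{3 m}{2}\right) = 6 m \left(2 v - \frac{3 m}{2}\right)$)
$43 E{\left(-6,K{\left(-2 \right)} \right)} d = 43 \cdot 3 \left(-6\right) \left(\left(-3\right) \left(-6\right) + 4 \cdot 4 \left(-2\right)^{2}\right) \left(-28\right) = 43 \cdot 3 \left(-6\right) \left(18 + 4 \cdot 4 \cdot 4\right) \left(-28\right) = 43 \cdot 3 \left(-6\right) \left(18 + 4 \cdot 16\right) \left(-28\right) = 43 \cdot 3 \left(-6\right) \left(18 + 64\right) \left(-28\right) = 43 \cdot 3 \left(-6\right) 82 \left(-28\right) = 43 \left(-1476\right) \left(-28\right) = \left(-63468\right) \left(-28\right) = 1777104$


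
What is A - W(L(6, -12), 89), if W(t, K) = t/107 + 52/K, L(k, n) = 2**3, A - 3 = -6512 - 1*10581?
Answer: -162754346/9523 ≈ -17091.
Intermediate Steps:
A = -17090 (A = 3 + (-6512 - 1*10581) = 3 + (-6512 - 10581) = 3 - 17093 = -17090)
L(k, n) = 8
W(t, K) = 52/K + t/107 (W(t, K) = t*(1/107) + 52/K = t/107 + 52/K = 52/K + t/107)
A - W(L(6, -12), 89) = -17090 - (52/89 + (1/107)*8) = -17090 - (52*(1/89) + 8/107) = -17090 - (52/89 + 8/107) = -17090 - 1*6276/9523 = -17090 - 6276/9523 = -162754346/9523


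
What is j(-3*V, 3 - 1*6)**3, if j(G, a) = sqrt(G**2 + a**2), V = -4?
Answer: 459*sqrt(17) ≈ 1892.5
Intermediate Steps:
j(-3*V, 3 - 1*6)**3 = (sqrt((-3*(-4))**2 + (3 - 1*6)**2))**3 = (sqrt(12**2 + (3 - 6)**2))**3 = (sqrt(144 + (-3)**2))**3 = (sqrt(144 + 9))**3 = (sqrt(153))**3 = (3*sqrt(17))**3 = 459*sqrt(17)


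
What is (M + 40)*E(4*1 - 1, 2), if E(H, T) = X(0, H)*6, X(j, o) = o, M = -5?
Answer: 630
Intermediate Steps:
E(H, T) = 6*H (E(H, T) = H*6 = 6*H)
(M + 40)*E(4*1 - 1, 2) = (-5 + 40)*(6*(4*1 - 1)) = 35*(6*(4 - 1)) = 35*(6*3) = 35*18 = 630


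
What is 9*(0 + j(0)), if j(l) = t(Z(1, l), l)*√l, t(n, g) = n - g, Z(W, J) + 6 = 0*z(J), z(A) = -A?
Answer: 0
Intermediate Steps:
Z(W, J) = -6 (Z(W, J) = -6 + 0*(-J) = -6 + 0 = -6)
j(l) = √l*(-6 - l) (j(l) = (-6 - l)*√l = √l*(-6 - l))
9*(0 + j(0)) = 9*(0 + √0*(-6 - 1*0)) = 9*(0 + 0*(-6 + 0)) = 9*(0 + 0*(-6)) = 9*(0 + 0) = 9*0 = 0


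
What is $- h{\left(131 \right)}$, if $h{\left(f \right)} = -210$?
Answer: $210$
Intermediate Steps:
$- h{\left(131 \right)} = \left(-1\right) \left(-210\right) = 210$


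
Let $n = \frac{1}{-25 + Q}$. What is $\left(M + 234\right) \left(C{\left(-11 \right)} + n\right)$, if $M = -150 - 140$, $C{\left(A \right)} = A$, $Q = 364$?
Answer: $\frac{208768}{339} \approx 615.83$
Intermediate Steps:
$M = -290$
$n = \frac{1}{339}$ ($n = \frac{1}{-25 + 364} = \frac{1}{339} \approx 0.0029499$)
$\left(M + 234\right) \left(C{\left(-11 \right)} + n\right) = \left(-290 + 234\right) \left(-11 + \frac{1}{339}\right) = \left(-56\right) \left(- \frac{3728}{339}\right) = \frac{208768}{339}$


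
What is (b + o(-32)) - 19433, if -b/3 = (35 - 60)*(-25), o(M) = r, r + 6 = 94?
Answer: -21220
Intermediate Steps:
r = 88 (r = -6 + 94 = 88)
o(M) = 88
b = -1875 (b = -3*(35 - 60)*(-25) = -(-75)*(-25) = -3*625 = -1875)
(b + o(-32)) - 19433 = (-1875 + 88) - 19433 = -1787 - 19433 = -21220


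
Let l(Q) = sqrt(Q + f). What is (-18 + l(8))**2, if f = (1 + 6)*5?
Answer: (18 - sqrt(43))**2 ≈ 130.93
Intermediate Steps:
f = 35 (f = 7*5 = 35)
l(Q) = sqrt(35 + Q) (l(Q) = sqrt(Q + 35) = sqrt(35 + Q))
(-18 + l(8))**2 = (-18 + sqrt(35 + 8))**2 = (-18 + sqrt(43))**2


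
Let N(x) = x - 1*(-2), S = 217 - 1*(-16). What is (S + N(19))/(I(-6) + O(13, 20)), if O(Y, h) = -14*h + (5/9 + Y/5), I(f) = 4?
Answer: -5715/6139 ≈ -0.93093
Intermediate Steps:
S = 233 (S = 217 + 16 = 233)
N(x) = 2 + x (N(x) = x + 2 = 2 + x)
O(Y, h) = 5/9 - 14*h + Y/5 (O(Y, h) = -14*h + (5*(⅑) + Y*(⅕)) = -14*h + (5/9 + Y/5) = 5/9 - 14*h + Y/5)
(S + N(19))/(I(-6) + O(13, 20)) = (233 + (2 + 19))/(4 + (5/9 - 14*20 + (⅕)*13)) = (233 + 21)/(4 + (5/9 - 280 + 13/5)) = 254/(4 - 12458/45) = 254/(-12278/45) = 254*(-45/12278) = -5715/6139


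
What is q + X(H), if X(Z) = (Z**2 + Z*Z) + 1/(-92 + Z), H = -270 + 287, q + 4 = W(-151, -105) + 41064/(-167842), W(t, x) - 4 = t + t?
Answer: 1735540879/6294075 ≈ 275.74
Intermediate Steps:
W(t, x) = 4 + 2*t (W(t, x) = 4 + (t + t) = 4 + 2*t)
q = -25364674/83921 (q = -4 + ((4 + 2*(-151)) + 41064/(-167842)) = -4 + ((4 - 302) + 41064*(-1/167842)) = -4 + (-298 - 20532/83921) = -4 - 25028990/83921 = -25364674/83921 ≈ -302.24)
H = 17
X(Z) = 1/(-92 + Z) + 2*Z**2 (X(Z) = (Z**2 + Z**2) + 1/(-92 + Z) = 2*Z**2 + 1/(-92 + Z) = 1/(-92 + Z) + 2*Z**2)
q + X(H) = -25364674/83921 + (1 - 184*17**2 + 2*17**3)/(-92 + 17) = -25364674/83921 + (1 - 184*289 + 2*4913)/(-75) = -25364674/83921 - (1 - 53176 + 9826)/75 = -25364674/83921 - 1/75*(-43349) = -25364674/83921 + 43349/75 = 1735540879/6294075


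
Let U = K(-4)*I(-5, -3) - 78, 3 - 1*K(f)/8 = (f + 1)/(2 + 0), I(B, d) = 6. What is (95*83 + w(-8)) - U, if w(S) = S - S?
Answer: 7747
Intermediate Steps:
w(S) = 0
K(f) = 20 - 4*f (K(f) = 24 - 8*(f + 1)/(2 + 0) = 24 - 8*(1 + f)/2 = 24 - 8*(1/2 + f/2) = 24 + (-4 - 4*f) = 20 - 4*f)
U = 138 (U = (20 - 4*(-4))*6 - 78 = (20 + 16)*6 - 78 = 36*6 - 78 = 216 - 78 = 138)
(95*83 + w(-8)) - U = (95*83 + 0) - 1*138 = (7885 + 0) - 138 = 7885 - 138 = 7747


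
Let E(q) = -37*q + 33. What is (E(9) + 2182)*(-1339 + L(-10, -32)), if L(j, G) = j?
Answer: -2538818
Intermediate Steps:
E(q) = 33 - 37*q
(E(9) + 2182)*(-1339 + L(-10, -32)) = ((33 - 37*9) + 2182)*(-1339 - 10) = ((33 - 333) + 2182)*(-1349) = (-300 + 2182)*(-1349) = 1882*(-1349) = -2538818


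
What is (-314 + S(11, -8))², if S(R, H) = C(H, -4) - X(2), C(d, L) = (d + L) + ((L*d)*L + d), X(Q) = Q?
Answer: 215296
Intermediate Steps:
C(d, L) = L + 2*d + d*L² (C(d, L) = (L + d) + (d*L² + d) = (L + d) + (d + d*L²) = L + 2*d + d*L²)
S(R, H) = -6 + 18*H (S(R, H) = (-4 + 2*H + H*(-4)²) - 1*2 = (-4 + 2*H + H*16) - 2 = (-4 + 2*H + 16*H) - 2 = (-4 + 18*H) - 2 = -6 + 18*H)
(-314 + S(11, -8))² = (-314 + (-6 + 18*(-8)))² = (-314 + (-6 - 144))² = (-314 - 150)² = (-464)² = 215296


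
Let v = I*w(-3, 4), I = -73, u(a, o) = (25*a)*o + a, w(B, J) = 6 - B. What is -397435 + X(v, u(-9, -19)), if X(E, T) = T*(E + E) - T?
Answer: -6007225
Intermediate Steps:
u(a, o) = a + 25*a*o (u(a, o) = 25*a*o + a = a + 25*a*o)
v = -657 (v = -73*(6 - 1*(-3)) = -73*(6 + 3) = -73*9 = -657)
X(E, T) = -T + 2*E*T (X(E, T) = T*(2*E) - T = 2*E*T - T = -T + 2*E*T)
-397435 + X(v, u(-9, -19)) = -397435 + (-9*(1 + 25*(-19)))*(-1 + 2*(-657)) = -397435 + (-9*(1 - 475))*(-1 - 1314) = -397435 - 9*(-474)*(-1315) = -397435 + 4266*(-1315) = -397435 - 5609790 = -6007225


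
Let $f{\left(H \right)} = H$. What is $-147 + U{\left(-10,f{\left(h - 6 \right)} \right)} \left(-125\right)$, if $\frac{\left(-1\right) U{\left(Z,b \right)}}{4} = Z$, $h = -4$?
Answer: $-5147$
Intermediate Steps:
$U{\left(Z,b \right)} = - 4 Z$
$-147 + U{\left(-10,f{\left(h - 6 \right)} \right)} \left(-125\right) = -147 + \left(-4\right) \left(-10\right) \left(-125\right) = -147 + 40 \left(-125\right) = -147 - 5000 = -5147$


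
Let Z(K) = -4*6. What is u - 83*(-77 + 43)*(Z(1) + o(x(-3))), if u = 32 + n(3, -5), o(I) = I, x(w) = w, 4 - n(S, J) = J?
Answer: -76153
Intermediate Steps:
n(S, J) = 4 - J
u = 41 (u = 32 + (4 - 1*(-5)) = 32 + (4 + 5) = 32 + 9 = 41)
Z(K) = -24
u - 83*(-77 + 43)*(Z(1) + o(x(-3))) = 41 - 83*(-77 + 43)*(-24 - 3) = 41 - (-2822)*(-27) = 41 - 83*918 = 41 - 76194 = -76153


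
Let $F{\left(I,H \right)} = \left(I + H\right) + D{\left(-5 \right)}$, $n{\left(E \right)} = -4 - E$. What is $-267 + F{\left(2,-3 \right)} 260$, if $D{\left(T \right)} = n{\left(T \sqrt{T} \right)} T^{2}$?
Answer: $-26527 + 32500 i \sqrt{5} \approx -26527.0 + 72672.0 i$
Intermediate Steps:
$D{\left(T \right)} = T^{2} \left(-4 - T^{\frac{3}{2}}\right)$ ($D{\left(T \right)} = \left(-4 - T \sqrt{T}\right) T^{2} = \left(-4 - T^{\frac{3}{2}}\right) T^{2} = T^{2} \left(-4 - T^{\frac{3}{2}}\right)$)
$F{\left(I,H \right)} = -100 + H + I + 125 i \sqrt{5}$ ($F{\left(I,H \right)} = \left(I + H\right) + \left(-5\right)^{2} \left(-4 - \left(-5\right)^{\frac{3}{2}}\right) = \left(H + I\right) + 25 \left(-4 - - 5 i \sqrt{5}\right) = \left(H + I\right) + 25 \left(-4 + 5 i \sqrt{5}\right) = \left(H + I\right) - \left(100 - 125 i \sqrt{5}\right) = -100 + H + I + 125 i \sqrt{5}$)
$-267 + F{\left(2,-3 \right)} 260 = -267 + \left(-100 - 3 + 2 + 125 i \sqrt{5}\right) 260 = -267 + \left(-101 + 125 i \sqrt{5}\right) 260 = -267 - \left(26260 - 32500 i \sqrt{5}\right) = -26527 + 32500 i \sqrt{5}$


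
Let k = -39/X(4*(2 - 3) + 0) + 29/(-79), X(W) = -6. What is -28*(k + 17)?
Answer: -51170/79 ≈ -647.72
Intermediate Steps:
k = 969/158 (k = -39/(-6) + 29/(-79) = -39*(-1/6) + 29*(-1/79) = 13/2 - 29/79 = 969/158 ≈ 6.1329)
-28*(k + 17) = -28*(969/158 + 17) = -28*3655/158 = -51170/79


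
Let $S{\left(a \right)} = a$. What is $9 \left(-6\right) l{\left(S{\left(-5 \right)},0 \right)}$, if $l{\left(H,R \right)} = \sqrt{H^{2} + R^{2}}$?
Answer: $-270$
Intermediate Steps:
$9 \left(-6\right) l{\left(S{\left(-5 \right)},0 \right)} = 9 \left(-6\right) \sqrt{\left(-5\right)^{2} + 0^{2}} = - 54 \sqrt{25 + 0} = - 54 \sqrt{25} = \left(-54\right) 5 = -270$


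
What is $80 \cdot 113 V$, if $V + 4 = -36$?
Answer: $-361600$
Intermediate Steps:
$V = -40$ ($V = -4 - 36 = -40$)
$80 \cdot 113 V = 80 \cdot 113 \left(-40\right) = 9040 \left(-40\right) = -361600$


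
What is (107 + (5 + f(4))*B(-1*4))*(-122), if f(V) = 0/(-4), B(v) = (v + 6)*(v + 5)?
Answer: -14274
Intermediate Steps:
B(v) = (5 + v)*(6 + v) (B(v) = (6 + v)*(5 + v) = (5 + v)*(6 + v))
f(V) = 0 (f(V) = 0*(-¼) = 0)
(107 + (5 + f(4))*B(-1*4))*(-122) = (107 + (5 + 0)*(30 + (-1*4)² + 11*(-1*4)))*(-122) = (107 + 5*(30 + (-4)² + 11*(-4)))*(-122) = (107 + 5*(30 + 16 - 44))*(-122) = (107 + 5*2)*(-122) = (107 + 10)*(-122) = 117*(-122) = -14274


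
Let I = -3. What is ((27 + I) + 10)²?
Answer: 1156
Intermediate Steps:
((27 + I) + 10)² = ((27 - 3) + 10)² = (24 + 10)² = 34² = 1156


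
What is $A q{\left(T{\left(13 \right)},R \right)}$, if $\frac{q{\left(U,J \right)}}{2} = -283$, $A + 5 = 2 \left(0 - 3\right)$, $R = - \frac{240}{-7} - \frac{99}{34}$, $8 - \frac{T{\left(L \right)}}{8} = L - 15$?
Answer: $6226$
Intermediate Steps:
$T{\left(L \right)} = 184 - 8 L$ ($T{\left(L \right)} = 64 - 8 \left(L - 15\right) = 64 - 8 \left(-15 + L\right) = 64 - \left(-120 + 8 L\right) = 184 - 8 L$)
$R = \frac{7467}{238}$ ($R = \left(-240\right) \left(- \frac{1}{7}\right) - \frac{99}{34} = \frac{240}{7} - \frac{99}{34} = \frac{7467}{238} \approx 31.374$)
$A = -11$ ($A = -5 + 2 \left(0 - 3\right) = -5 + 2 \left(-3\right) = -5 - 6 = -11$)
$q{\left(U,J \right)} = -566$ ($q{\left(U,J \right)} = 2 \left(-283\right) = -566$)
$A q{\left(T{\left(13 \right)},R \right)} = \left(-11\right) \left(-566\right) = 6226$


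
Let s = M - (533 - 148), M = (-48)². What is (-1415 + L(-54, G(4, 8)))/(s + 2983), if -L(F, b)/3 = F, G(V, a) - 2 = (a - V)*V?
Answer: -1253/4902 ≈ -0.25561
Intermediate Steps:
G(V, a) = 2 + V*(a - V) (G(V, a) = 2 + (a - V)*V = 2 + V*(a - V))
L(F, b) = -3*F
M = 2304
s = 1919 (s = 2304 - (533 - 148) = 2304 - 1*385 = 2304 - 385 = 1919)
(-1415 + L(-54, G(4, 8)))/(s + 2983) = (-1415 - 3*(-54))/(1919 + 2983) = (-1415 + 162)/4902 = -1253*1/4902 = -1253/4902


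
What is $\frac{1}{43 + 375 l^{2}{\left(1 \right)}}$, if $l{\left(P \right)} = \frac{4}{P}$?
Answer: $\frac{1}{6043} \approx 0.00016548$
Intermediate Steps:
$\frac{1}{43 + 375 l^{2}{\left(1 \right)}} = \frac{1}{43 + 375 \left(\frac{4}{1}\right)^{2}} = \frac{1}{43 + 375 \left(4 \cdot 1\right)^{2}} = \frac{1}{43 + 375 \cdot 4^{2}} = \frac{1}{43 + 375 \cdot 16} = \frac{1}{43 + 6000} = \frac{1}{6043}$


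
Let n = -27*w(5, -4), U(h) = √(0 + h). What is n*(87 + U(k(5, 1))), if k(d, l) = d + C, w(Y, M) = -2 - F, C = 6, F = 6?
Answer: 18792 + 216*√11 ≈ 19508.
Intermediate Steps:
w(Y, M) = -8 (w(Y, M) = -2 - 1*6 = -2 - 6 = -8)
k(d, l) = 6 + d (k(d, l) = d + 6 = 6 + d)
U(h) = √h
n = 216 (n = -27*(-8) = 216)
n*(87 + U(k(5, 1))) = 216*(87 + √(6 + 5)) = 216*(87 + √11) = 18792 + 216*√11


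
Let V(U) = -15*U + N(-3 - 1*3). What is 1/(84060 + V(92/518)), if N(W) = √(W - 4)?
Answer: 563865015/47396991039331 - 67081*I*√10/473969910393310 ≈ 1.1897e-5 - 4.4756e-10*I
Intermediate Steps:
N(W) = √(-4 + W)
V(U) = -15*U + I*√10 (V(U) = -15*U + √(-4 + (-3 - 1*3)) = -15*U + √(-4 + (-3 - 3)) = -15*U + √(-4 - 6) = -15*U + √(-10) = -15*U + I*√10)
1/(84060 + V(92/518)) = 1/(84060 + (-1380/518 + I*√10)) = 1/(84060 + (-15*46/259 + I*√10)) = 1/(84060 + (-690/259 + I*√10)) = 1/(21770850/259 + I*√10)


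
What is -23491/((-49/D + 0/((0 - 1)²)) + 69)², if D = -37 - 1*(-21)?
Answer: -6013696/1329409 ≈ -4.5236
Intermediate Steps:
D = -16 (D = -37 + 21 = -16)
-23491/((-49/D + 0/((0 - 1)²)) + 69)² = -23491/((-49/(-16) + 0/((0 - 1)²)) + 69)² = -23491/((-49*(-1/16) + 0/((-1)²)) + 69)² = -23491/((49/16 + 0/1) + 69)² = -23491/((49/16 + 0*1) + 69)² = -23491/((49/16 + 0) + 69)² = -23491/(49/16 + 69)² = -23491/((1153/16)²) = -23491/1329409/256 = -23491*256/1329409 = -6013696/1329409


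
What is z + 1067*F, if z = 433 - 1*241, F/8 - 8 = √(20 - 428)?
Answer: 68480 + 17072*I*√102 ≈ 68480.0 + 1.7242e+5*I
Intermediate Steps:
F = 64 + 16*I*√102 (F = 64 + 8*√(20 - 428) = 64 + 8*√(-408) = 64 + 8*(2*I*√102) = 64 + 16*I*√102 ≈ 64.0 + 161.59*I)
z = 192 (z = 433 - 241 = 192)
z + 1067*F = 192 + 1067*(64 + 16*I*√102) = 192 + (68288 + 17072*I*√102) = 68480 + 17072*I*√102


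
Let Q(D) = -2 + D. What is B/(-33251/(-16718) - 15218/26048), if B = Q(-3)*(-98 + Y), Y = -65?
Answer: 88727107040/152926881 ≈ 580.19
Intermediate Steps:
B = 815 (B = (-2 - 3)*(-98 - 65) = -5*(-163) = 815)
B/(-33251/(-16718) - 15218/26048) = 815/(-33251/(-16718) - 15218/26048) = 815/(-33251*(-1/16718) - 15218*1/26048) = 815/(33251/16718 - 7609/13024) = 815/(152926881/108867616) = 815*(108867616/152926881) = 88727107040/152926881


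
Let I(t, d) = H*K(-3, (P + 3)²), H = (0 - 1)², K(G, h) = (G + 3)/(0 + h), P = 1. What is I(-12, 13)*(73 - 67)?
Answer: 0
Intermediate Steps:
K(G, h) = (3 + G)/h
H = 1 (H = (-1)² = 1)
I(t, d) = 0 (I(t, d) = 1*((3 - 3)/((1 + 3)²)) = 1*(0/4²) = 1*(0/16) = 1*((1/16)*0) = 1*0 = 0)
I(-12, 13)*(73 - 67) = 0*(73 - 67) = 0*6 = 0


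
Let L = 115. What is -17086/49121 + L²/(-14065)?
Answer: -177987963/138177373 ≈ -1.2881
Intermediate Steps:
-17086/49121 + L²/(-14065) = -17086/49121 + 115²/(-14065) = -17086*1/49121 + 13225*(-1/14065) = -17086/49121 - 2645/2813 = -177987963/138177373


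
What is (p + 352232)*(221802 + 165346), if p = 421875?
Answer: 299693976836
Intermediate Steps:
(p + 352232)*(221802 + 165346) = (421875 + 352232)*(221802 + 165346) = 774107*387148 = 299693976836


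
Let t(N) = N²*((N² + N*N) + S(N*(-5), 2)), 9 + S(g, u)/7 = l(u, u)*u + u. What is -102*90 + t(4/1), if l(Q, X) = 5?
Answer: -8332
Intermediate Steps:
S(g, u) = -63 + 42*u (S(g, u) = -63 + 7*(5*u + u) = -63 + 7*(6*u) = -63 + 42*u)
t(N) = N²*(21 + 2*N²) (t(N) = N²*((N² + N*N) + (-63 + 42*2)) = N²*((N² + N²) + (-63 + 84)) = N²*(2*N² + 21) = N²*(21 + 2*N²))
-102*90 + t(4/1) = -102*90 + (4/1)²*(21 + 2*(4/1)²) = -9180 + (4*1)²*(21 + 2*(4*1)²) = -9180 + 4²*(21 + 2*4²) = -9180 + 16*(21 + 2*16) = -9180 + 16*(21 + 32) = -9180 + 16*53 = -9180 + 848 = -8332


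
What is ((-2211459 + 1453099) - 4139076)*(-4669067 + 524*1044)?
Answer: 20187285063796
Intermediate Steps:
((-2211459 + 1453099) - 4139076)*(-4669067 + 524*1044) = (-758360 - 4139076)*(-4669067 + 547056) = -4897436*(-4122011) = 20187285063796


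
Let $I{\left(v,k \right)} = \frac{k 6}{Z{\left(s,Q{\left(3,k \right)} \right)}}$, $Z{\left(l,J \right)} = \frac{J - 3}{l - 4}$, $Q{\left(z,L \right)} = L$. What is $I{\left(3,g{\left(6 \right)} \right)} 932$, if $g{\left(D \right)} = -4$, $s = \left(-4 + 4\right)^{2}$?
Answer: $- \frac{89472}{7} \approx -12782.0$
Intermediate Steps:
$s = 0$ ($s = 0^{2} = 0$)
$Z{\left(l,J \right)} = \frac{-3 + J}{-4 + l}$
$I{\left(v,k \right)} = \frac{6 k}{\frac{3}{4} - \frac{k}{4}}$ ($I{\left(v,k \right)} = \frac{k 6}{\frac{1}{-4 + 0} \left(-3 + k\right)} = \frac{6 k}{\frac{1}{-4} \left(-3 + k\right)} = \frac{6 k}{\left(- \frac{1}{4}\right) \left(-3 + k\right)} = \frac{6 k}{\frac{3}{4} - \frac{k}{4}}$)
$I{\left(3,g{\left(6 \right)} \right)} 932 = 24 \left(-4\right) \frac{1}{3 - -4} \cdot 932 = 24 \left(-4\right) \frac{1}{3 + 4} \cdot 932 = 24 \left(-4\right) \frac{1}{7} \cdot 932 = \left(- \frac{96}{7}\right) 932 = - \frac{89472}{7}$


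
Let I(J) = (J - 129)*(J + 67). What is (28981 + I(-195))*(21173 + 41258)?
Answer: 4398451243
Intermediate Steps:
I(J) = (-129 + J)*(67 + J)
(28981 + I(-195))*(21173 + 41258) = (28981 + (-8643 + (-195)² - 62*(-195)))*(21173 + 41258) = (28981 + (-8643 + 38025 + 12090))*62431 = (28981 + 41472)*62431 = 70453*62431 = 4398451243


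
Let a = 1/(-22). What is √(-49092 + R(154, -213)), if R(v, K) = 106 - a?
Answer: I*√23709202/22 ≈ 221.33*I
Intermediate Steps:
a = -1/22 ≈ -0.045455
R(v, K) = 2333/22 (R(v, K) = 106 - 1*(-1/22) = 106 + 1/22 = 2333/22)
√(-49092 + R(154, -213)) = √(-49092 + 2333/22) = √(-1077691/22) = I*√23709202/22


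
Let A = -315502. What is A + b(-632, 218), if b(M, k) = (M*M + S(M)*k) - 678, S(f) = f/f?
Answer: 83462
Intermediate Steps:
S(f) = 1
b(M, k) = -678 + k + M² (b(M, k) = (M*M + 1*k) - 678 = (M² + k) - 678 = (k + M²) - 678 = -678 + k + M²)
A + b(-632, 218) = -315502 + (-678 + 218 + (-632)²) = -315502 + (-678 + 218 + 399424) = -315502 + 398964 = 83462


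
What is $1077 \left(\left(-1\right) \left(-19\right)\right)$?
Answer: $20463$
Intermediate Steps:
$1077 \left(\left(-1\right) \left(-19\right)\right) = 1077 \cdot 19 = 20463$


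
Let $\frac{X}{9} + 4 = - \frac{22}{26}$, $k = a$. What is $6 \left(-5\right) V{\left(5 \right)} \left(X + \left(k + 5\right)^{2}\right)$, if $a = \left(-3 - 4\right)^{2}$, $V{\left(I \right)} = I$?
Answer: $- \frac{5601150}{13} \approx -4.3086 \cdot 10^{5}$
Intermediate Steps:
$a = 49$ ($a = \left(-7\right)^{2} = 49$)
$k = 49$
$X = - \frac{567}{13}$ ($X = -36 + 9 \left(- \frac{22}{26}\right) = -36 + 9 \left(\left(-22\right) \frac{1}{26}\right) = -36 + 9 \left(- \frac{11}{13}\right) = -36 - \frac{99}{13} = - \frac{567}{13} \approx -43.615$)
$6 \left(-5\right) V{\left(5 \right)} \left(X + \left(k + 5\right)^{2}\right) = 6 \left(-5\right) 5 \left(- \frac{567}{13} + \left(49 + 5\right)^{2}\right) = \left(-30\right) 5 \left(- \frac{567}{13} + 54^{2}\right) = - 150 \left(- \frac{567}{13} + 2916\right) = \left(-150\right) \frac{37341}{13} = - \frac{5601150}{13}$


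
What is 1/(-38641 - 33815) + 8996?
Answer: 651814175/72456 ≈ 8996.0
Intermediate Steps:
1/(-38641 - 33815) + 8996 = 1/(-72456) + 8996 = -1/72456 + 8996 = 651814175/72456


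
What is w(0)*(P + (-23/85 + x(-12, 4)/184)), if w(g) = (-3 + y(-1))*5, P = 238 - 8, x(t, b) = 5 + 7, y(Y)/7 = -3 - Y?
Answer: -898497/46 ≈ -19533.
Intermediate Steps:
y(Y) = -21 - 7*Y (y(Y) = 7*(-3 - Y) = -21 - 7*Y)
x(t, b) = 12
P = 230
w(g) = -85 (w(g) = (-3 + (-21 - 7*(-1)))*5 = (-3 + (-21 + 7))*5 = (-3 - 14)*5 = -17*5 = -85)
w(0)*(P + (-23/85 + x(-12, 4)/184)) = -85*(230 + (-23/85 + 12/184)) = -85*(230 + (-23*1/85 + 12*(1/184))) = -85*(230 + (-23/85 + 3/46)) = -85*(230 - 803/3910) = -85*898497/3910 = -898497/46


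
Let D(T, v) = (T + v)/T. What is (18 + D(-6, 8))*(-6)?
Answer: -106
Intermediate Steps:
D(T, v) = (T + v)/T
(18 + D(-6, 8))*(-6) = (18 + (-6 + 8)/(-6))*(-6) = (18 - ⅙*2)*(-6) = (18 - ⅓)*(-6) = (53/3)*(-6) = -106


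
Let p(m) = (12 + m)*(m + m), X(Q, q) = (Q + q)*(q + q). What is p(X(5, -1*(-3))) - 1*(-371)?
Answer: 6131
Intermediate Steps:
X(Q, q) = 2*q*(Q + q) (X(Q, q) = (Q + q)*(2*q) = 2*q*(Q + q))
p(m) = 2*m*(12 + m) (p(m) = (12 + m)*(2*m) = 2*m*(12 + m))
p(X(5, -1*(-3))) - 1*(-371) = 2*(2*(-1*(-3))*(5 - 1*(-3)))*(12 + 2*(-1*(-3))*(5 - 1*(-3))) - 1*(-371) = 2*(2*3*(5 + 3))*(12 + 2*3*(5 + 3)) + 371 = 2*(2*3*8)*(12 + 2*3*8) + 371 = 2*48*(12 + 48) + 371 = 2*48*60 + 371 = 5760 + 371 = 6131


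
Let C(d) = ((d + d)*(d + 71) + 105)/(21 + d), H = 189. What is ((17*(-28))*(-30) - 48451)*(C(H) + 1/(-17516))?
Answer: -280415597895/17516 ≈ -1.6009e+7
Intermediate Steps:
C(d) = (105 + 2*d*(71 + d))/(21 + d) (C(d) = ((2*d)*(71 + d) + 105)/(21 + d) = (2*d*(71 + d) + 105)/(21 + d) = (105 + 2*d*(71 + d))/(21 + d))
((17*(-28))*(-30) - 48451)*(C(H) + 1/(-17516)) = ((17*(-28))*(-30) - 48451)*((105 + 2*189² + 142*189)/(21 + 189) + 1/(-17516)) = (-476*(-30) - 48451)*((105 + 2*35721 + 26838)/210 - 1/17516) = (14280 - 48451)*((105 + 71442 + 26838)/210 - 1/17516) = -34171*((1/210)*98385 - 1/17516) = -34171*(937/2 - 1/17516) = -34171*8206245/17516 = -280415597895/17516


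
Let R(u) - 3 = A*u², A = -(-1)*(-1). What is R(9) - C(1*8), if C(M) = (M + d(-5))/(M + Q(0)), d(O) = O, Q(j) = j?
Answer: -627/8 ≈ -78.375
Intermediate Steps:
C(M) = (-5 + M)/M (C(M) = (M - 5)/(M + 0) = (-5 + M)/M)
A = -1 (A = -1*1 = -1)
R(u) = 3 - u²
R(9) - C(1*8) = (3 - 1*9²) - (-5 + 1*8)/(1*8) = (3 - 1*81) - (-5 + 8)/8 = (3 - 81) - 3/8 = -78 - 1*3/8 = -78 - 3/8 = -627/8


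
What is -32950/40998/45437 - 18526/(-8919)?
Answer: 5751737154871/2769091036299 ≈ 2.0771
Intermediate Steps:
-32950/40998/45437 - 18526/(-8919) = -32950*1/40998*(1/45437) - 18526*(-1/8919) = -16475/20499*1/45437 + 18526/8919 = -16475/931413063 + 18526/8919 = 5751737154871/2769091036299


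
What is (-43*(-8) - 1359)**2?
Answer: 1030225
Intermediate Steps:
(-43*(-8) - 1359)**2 = (344 - 1359)**2 = (-1015)**2 = 1030225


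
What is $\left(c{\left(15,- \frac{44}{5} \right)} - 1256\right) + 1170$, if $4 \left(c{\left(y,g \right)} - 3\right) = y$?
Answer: $- \frac{317}{4} \approx -79.25$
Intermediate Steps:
$c{\left(y,g \right)} = 3 + \frac{y}{4}$
$\left(c{\left(15,- \frac{44}{5} \right)} - 1256\right) + 1170 = \left(\left(3 + \frac{1}{4} \cdot 15\right) - 1256\right) + 1170 = \left(\left(3 + \frac{15}{4}\right) - 1256\right) + 1170 = \left(\frac{27}{4} - 1256\right) + 1170 = - \frac{4997}{4} + 1170 = - \frac{317}{4}$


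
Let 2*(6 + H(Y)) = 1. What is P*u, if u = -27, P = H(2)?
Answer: 297/2 ≈ 148.50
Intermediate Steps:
H(Y) = -11/2 (H(Y) = -6 + (½)*1 = -6 + ½ = -11/2)
P = -11/2 ≈ -5.5000
P*u = -11/2*(-27) = 297/2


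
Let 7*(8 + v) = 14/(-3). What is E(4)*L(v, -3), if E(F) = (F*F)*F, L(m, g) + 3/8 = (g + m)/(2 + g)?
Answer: 2168/3 ≈ 722.67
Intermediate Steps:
v = -26/3 (v = -8 + (14/(-3))/7 = -8 + (14*(-⅓))/7 = -8 + (⅐)*(-14/3) = -8 - ⅔ = -26/3 ≈ -8.6667)
L(m, g) = -3/8 + (g + m)/(2 + g)
E(F) = F³ (E(F) = F²*F = F³)
E(4)*L(v, -3) = 4³*((-6 + 5*(-3) + 8*(-26/3))/(8*(2 - 3))) = 64*((⅛)*(-6 - 15 - 208/3)/(-1)) = 64*((⅛)*(-1)*(-271/3)) = 64*(271/24) = 2168/3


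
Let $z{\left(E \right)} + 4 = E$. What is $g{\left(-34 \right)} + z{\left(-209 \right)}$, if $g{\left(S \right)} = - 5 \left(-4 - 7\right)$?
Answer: $-158$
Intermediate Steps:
$g{\left(S \right)} = 55$ ($g{\left(S \right)} = \left(-5\right) \left(-11\right) = 55$)
$z{\left(E \right)} = -4 + E$
$g{\left(-34 \right)} + z{\left(-209 \right)} = 55 - 213 = -158$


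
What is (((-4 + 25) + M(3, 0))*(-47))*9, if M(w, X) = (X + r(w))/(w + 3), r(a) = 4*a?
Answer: -9729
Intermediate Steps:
M(w, X) = (X + 4*w)/(3 + w) (M(w, X) = (X + 4*w)/(w + 3) = (X + 4*w)/(3 + w))
(((-4 + 25) + M(3, 0))*(-47))*9 = (((-4 + 25) + (0 + 4*3)/(3 + 3))*(-47))*9 = ((21 + (0 + 12)/6)*(-47))*9 = ((21 + (1/6)*12)*(-47))*9 = ((21 + 2)*(-47))*9 = (23*(-47))*9 = -1081*9 = -9729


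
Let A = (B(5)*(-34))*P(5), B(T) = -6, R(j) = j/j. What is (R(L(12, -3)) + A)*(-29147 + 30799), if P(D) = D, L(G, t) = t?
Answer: 1686692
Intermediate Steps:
R(j) = 1
A = 1020 (A = -6*(-34)*5 = 204*5 = 1020)
(R(L(12, -3)) + A)*(-29147 + 30799) = (1 + 1020)*(-29147 + 30799) = 1021*1652 = 1686692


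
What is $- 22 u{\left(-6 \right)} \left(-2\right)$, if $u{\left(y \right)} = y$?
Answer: $-264$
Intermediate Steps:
$- 22 u{\left(-6 \right)} \left(-2\right) = \left(-22\right) \left(-6\right) \left(-2\right) = 132 \left(-2\right) = -264$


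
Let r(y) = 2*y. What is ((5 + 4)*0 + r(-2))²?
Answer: 16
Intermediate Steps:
((5 + 4)*0 + r(-2))² = ((5 + 4)*0 + 2*(-2))² = (9*0 - 4)² = (0 - 4)² = (-4)² = 16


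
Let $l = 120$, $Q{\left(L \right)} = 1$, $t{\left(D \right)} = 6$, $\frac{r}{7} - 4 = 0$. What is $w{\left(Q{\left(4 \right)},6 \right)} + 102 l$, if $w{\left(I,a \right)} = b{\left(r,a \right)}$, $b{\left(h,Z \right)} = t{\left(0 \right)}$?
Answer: $12246$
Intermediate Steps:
$r = 28$ ($r = 28 + 7 \cdot 0 = 28 + 0 = 28$)
$b{\left(h,Z \right)} = 6$
$w{\left(I,a \right)} = 6$
$w{\left(Q{\left(4 \right)},6 \right)} + 102 l = 6 + 102 \cdot 120 = 6 + 12240 = 12246$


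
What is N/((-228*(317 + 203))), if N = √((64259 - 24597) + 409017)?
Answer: -√448679/118560 ≈ -0.0056498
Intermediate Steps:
N = √448679 (N = √(39662 + 409017) = √448679 ≈ 669.83)
N/((-228*(317 + 203))) = √448679/((-228*(317 + 203))) = √448679/((-228*520)) = √448679/(-118560) = √448679*(-1/118560) = -√448679/118560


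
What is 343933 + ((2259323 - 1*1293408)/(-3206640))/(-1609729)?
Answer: 355064143951953679/1032364280112 ≈ 3.4393e+5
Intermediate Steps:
343933 + ((2259323 - 1*1293408)/(-3206640))/(-1609729) = 343933 + ((2259323 - 1293408)*(-1/3206640))*(-1/1609729) = 343933 + (965915*(-1/3206640))*(-1/1609729) = 343933 - 193183/641328*(-1/1609729) = 343933 + 193183/1032364280112 = 355064143951953679/1032364280112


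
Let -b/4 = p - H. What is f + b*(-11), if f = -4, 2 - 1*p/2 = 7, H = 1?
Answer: -488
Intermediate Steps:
p = -10 (p = 4 - 2*7 = 4 - 14 = -10)
b = 44 (b = -4*(-10 - 1*1) = -4*(-10 - 1) = -4*(-11) = 44)
f + b*(-11) = -4 + 44*(-11) = -4 - 484 = -488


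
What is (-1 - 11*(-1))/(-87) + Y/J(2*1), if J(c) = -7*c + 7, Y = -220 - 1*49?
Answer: 23333/609 ≈ 38.314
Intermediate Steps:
Y = -269 (Y = -220 - 49 = -269)
J(c) = 7 - 7*c
(-1 - 11*(-1))/(-87) + Y/J(2*1) = (-1 - 11*(-1))/(-87) - 269/(7 - 14) = (-1 + 11)*(-1/87) - 269/(7 - 7*2) = 10*(-1/87) - 269/(7 - 14) = -10/87 - 269/(-7) = -10/87 - 269*(-1/7) = -10/87 + 269/7 = 23333/609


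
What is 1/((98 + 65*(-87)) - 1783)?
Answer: -1/7340 ≈ -0.00013624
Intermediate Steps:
1/((98 + 65*(-87)) - 1783) = 1/((98 - 5655) - 1783) = 1/(-5557 - 1783) = 1/(-7340) = -1/7340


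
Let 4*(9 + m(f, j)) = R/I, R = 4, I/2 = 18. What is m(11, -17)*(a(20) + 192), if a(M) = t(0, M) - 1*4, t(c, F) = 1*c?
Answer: -15181/9 ≈ -1686.8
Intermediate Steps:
t(c, F) = c
I = 36 (I = 2*18 = 36)
a(M) = -4 (a(M) = 0 - 1*4 = 0 - 4 = -4)
m(f, j) = -323/36 (m(f, j) = -9 + (4/36)/4 = -9 + (4*(1/36))/4 = -9 + (¼)*(⅑) = -9 + 1/36 = -323/36)
m(11, -17)*(a(20) + 192) = -323*(-4 + 192)/36 = -323/36*188 = -15181/9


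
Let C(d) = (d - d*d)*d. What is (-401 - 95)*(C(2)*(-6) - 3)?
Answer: -10416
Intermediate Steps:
C(d) = d*(d - d²) (C(d) = (d - d²)*d = d*(d - d²))
(-401 - 95)*(C(2)*(-6) - 3) = (-401 - 95)*((2²*(1 - 1*2))*(-6) - 3) = -496*((4*(1 - 2))*(-6) - 3) = -496*((4*(-1))*(-6) - 3) = -496*(-4*(-6) - 3) = -496*(24 - 3) = -496*21 = -10416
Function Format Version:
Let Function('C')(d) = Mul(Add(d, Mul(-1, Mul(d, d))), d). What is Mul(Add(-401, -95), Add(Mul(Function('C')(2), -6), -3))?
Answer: -10416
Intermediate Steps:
Function('C')(d) = Mul(d, Add(d, Mul(-1, Pow(d, 2)))) (Function('C')(d) = Mul(Add(d, Mul(-1, Pow(d, 2))), d) = Mul(d, Add(d, Mul(-1, Pow(d, 2)))))
Mul(Add(-401, -95), Add(Mul(Function('C')(2), -6), -3)) = Mul(Add(-401, -95), Add(Mul(Mul(Pow(2, 2), Add(1, Mul(-1, 2))), -6), -3)) = Mul(-496, Add(Mul(Mul(4, Add(1, -2)), -6), -3)) = Mul(-496, Add(Mul(Mul(4, -1), -6), -3)) = Mul(-496, Add(Mul(-4, -6), -3)) = Mul(-496, Add(24, -3)) = Mul(-496, 21) = -10416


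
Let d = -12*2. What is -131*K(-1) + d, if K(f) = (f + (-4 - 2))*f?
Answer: -941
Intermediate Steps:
d = -24
K(f) = f*(-6 + f) (K(f) = (f - 6)*f = (-6 + f)*f = f*(-6 + f))
-131*K(-1) + d = -(-131)*(-6 - 1) - 24 = -(-131)*(-7) - 24 = -131*7 - 24 = -917 - 24 = -941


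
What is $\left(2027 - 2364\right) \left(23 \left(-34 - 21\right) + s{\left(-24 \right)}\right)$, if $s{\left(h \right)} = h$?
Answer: $434393$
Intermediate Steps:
$\left(2027 - 2364\right) \left(23 \left(-34 - 21\right) + s{\left(-24 \right)}\right) = \left(2027 - 2364\right) \left(23 \left(-34 - 21\right) - 24\right) = - 337 \left(23 \left(-34 - 21\right) - 24\right) = - 337 \left(23 \left(-55\right) - 24\right) = - 337 \left(-1265 - 24\right) = \left(-337\right) \left(-1289\right) = 434393$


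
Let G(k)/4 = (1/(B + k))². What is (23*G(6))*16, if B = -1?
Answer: 1472/25 ≈ 58.880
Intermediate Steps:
G(k) = 4/(-1 + k)² (G(k) = 4*(1/(-1 + k))² = 4/(-1 + k)²)
(23*G(6))*16 = (23*(4/(-1 + 6)²))*16 = (23*(4/5²))*16 = (23*(4*(1/25)))*16 = (23*(4/25))*16 = (92/25)*16 = 1472/25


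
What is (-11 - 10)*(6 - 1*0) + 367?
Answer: 241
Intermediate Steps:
(-11 - 10)*(6 - 1*0) + 367 = -21*(6 + 0) + 367 = -21*6 + 367 = -126 + 367 = 241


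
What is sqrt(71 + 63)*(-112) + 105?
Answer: 105 - 112*sqrt(134) ≈ -1191.5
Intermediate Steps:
sqrt(71 + 63)*(-112) + 105 = sqrt(134)*(-112) + 105 = -112*sqrt(134) + 105 = 105 - 112*sqrt(134)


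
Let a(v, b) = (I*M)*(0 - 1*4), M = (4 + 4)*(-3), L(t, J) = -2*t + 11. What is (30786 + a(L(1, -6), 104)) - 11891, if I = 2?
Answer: 19087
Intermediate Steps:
L(t, J) = 11 - 2*t
M = -24 (M = 8*(-3) = -24)
a(v, b) = 192 (a(v, b) = (2*(-24))*(0 - 1*4) = -48*(0 - 4) = -48*(-4) = 192)
(30786 + a(L(1, -6), 104)) - 11891 = (30786 + 192) - 11891 = 30978 - 11891 = 19087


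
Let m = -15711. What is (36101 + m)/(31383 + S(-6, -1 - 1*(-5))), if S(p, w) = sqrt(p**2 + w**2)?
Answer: 639899370/984892637 - 40780*sqrt(13)/984892637 ≈ 0.64957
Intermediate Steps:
(36101 + m)/(31383 + S(-6, -1 - 1*(-5))) = (36101 - 15711)/(31383 + sqrt((-6)**2 + (-1 - 1*(-5))**2)) = 20390/(31383 + sqrt(36 + (-1 + 5)**2)) = 20390/(31383 + sqrt(36 + 4**2)) = 20390/(31383 + sqrt(36 + 16)) = 20390/(31383 + sqrt(52)) = 20390/(31383 + 2*sqrt(13))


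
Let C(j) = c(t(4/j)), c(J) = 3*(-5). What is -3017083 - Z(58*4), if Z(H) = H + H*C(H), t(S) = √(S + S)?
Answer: -3013835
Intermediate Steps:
t(S) = √2*√S (t(S) = √(2*S) = √2*√S)
c(J) = -15
C(j) = -15
Z(H) = -14*H (Z(H) = H + H*(-15) = H - 15*H = -14*H)
-3017083 - Z(58*4) = -3017083 - (-14)*58*4 = -3017083 - (-14)*232 = -3017083 - 1*(-3248) = -3017083 + 3248 = -3013835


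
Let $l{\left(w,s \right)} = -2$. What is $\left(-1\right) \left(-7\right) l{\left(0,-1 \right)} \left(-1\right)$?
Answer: $14$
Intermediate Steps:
$\left(-1\right) \left(-7\right) l{\left(0,-1 \right)} \left(-1\right) = \left(-1\right) \left(-7\right) \left(-2\right) \left(-1\right) = 7 \left(-2\right) \left(-1\right) = \left(-14\right) \left(-1\right) = 14$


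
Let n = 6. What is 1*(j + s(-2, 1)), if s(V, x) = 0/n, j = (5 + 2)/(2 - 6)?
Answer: -7/4 ≈ -1.7500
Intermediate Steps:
j = -7/4 (j = 7/(-4) = 7*(-¼) = -7/4 ≈ -1.7500)
s(V, x) = 0 (s(V, x) = 0/6 = 0*(⅙) = 0)
1*(j + s(-2, 1)) = 1*(-7/4 + 0) = 1*(-7/4) = -7/4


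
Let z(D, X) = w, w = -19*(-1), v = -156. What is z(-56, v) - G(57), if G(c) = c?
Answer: -38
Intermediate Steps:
w = 19
z(D, X) = 19
z(-56, v) - G(57) = 19 - 1*57 = 19 - 57 = -38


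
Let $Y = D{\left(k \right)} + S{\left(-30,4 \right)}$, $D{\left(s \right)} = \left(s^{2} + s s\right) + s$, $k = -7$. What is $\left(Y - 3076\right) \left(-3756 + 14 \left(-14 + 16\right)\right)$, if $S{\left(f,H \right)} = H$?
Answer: $11113168$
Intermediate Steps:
$D{\left(s \right)} = s + 2 s^{2}$ ($D{\left(s \right)} = \left(s^{2} + s^{2}\right) + s = 2 s^{2} + s = s + 2 s^{2}$)
$Y = 95$ ($Y = - 7 \left(1 + 2 \left(-7\right)\right) + 4 = - 7 \left(1 - 14\right) + 4 = \left(-7\right) \left(-13\right) + 4 = 91 + 4 = 95$)
$\left(Y - 3076\right) \left(-3756 + 14 \left(-14 + 16\right)\right) = \left(95 - 3076\right) \left(-3756 + 14 \left(-14 + 16\right)\right) = - 2981 \left(-3756 + 14 \cdot 2\right) = - 2981 \left(-3756 + 28\right) = \left(-2981\right) \left(-3728\right) = 11113168$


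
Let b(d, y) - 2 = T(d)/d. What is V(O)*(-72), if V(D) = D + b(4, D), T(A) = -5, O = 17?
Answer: -1278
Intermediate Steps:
b(d, y) = 2 - 5/d
V(D) = ¾ + D (V(D) = D + (2 - 5/4) = D + ¾ = ¾ + D)
V(O)*(-72) = (¾ + 17)*(-72) = (71/4)*(-72) = -1278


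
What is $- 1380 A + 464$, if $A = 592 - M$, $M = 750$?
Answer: $218504$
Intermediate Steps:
$A = -158$ ($A = 592 - 750 = -158$)
$- 1380 A + 464 = \left(-1380\right) \left(-158\right) + 464 = 218040 + 464 = 218504$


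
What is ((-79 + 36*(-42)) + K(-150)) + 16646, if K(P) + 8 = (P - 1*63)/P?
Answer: 752421/50 ≈ 15048.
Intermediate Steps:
K(P) = -8 + (-63 + P)/P (K(P) = -8 + (P - 1*63)/P = -8 + (P - 63)/P = -8 + (-63 + P)/P)
((-79 + 36*(-42)) + K(-150)) + 16646 = ((-79 + 36*(-42)) + (-7 - 63/(-150))) + 16646 = ((-79 - 1512) + (-7 - 63*(-1/150))) + 16646 = (-1591 + (-7 + 21/50)) + 16646 = (-1591 - 329/50) + 16646 = -79879/50 + 16646 = 752421/50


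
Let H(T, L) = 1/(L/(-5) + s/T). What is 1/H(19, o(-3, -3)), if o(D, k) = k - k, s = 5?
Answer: 5/19 ≈ 0.26316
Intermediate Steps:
o(D, k) = 0
H(T, L) = 1/(5/T - L/5) (H(T, L) = 1/(L/(-5) + 5/T) = 1/(L*(-⅕) + 5/T) = 1/(-L/5 + 5/T) = 1/(5/T - L/5))
1/H(19, o(-3, -3)) = 1/(-5*19/(-25 + 0*19)) = 1/(-5*19/(-25 + 0)) = 1/(-5*19/(-25)) = 1/(-5*19*(-1/25)) = 1/(19/5) = 5/19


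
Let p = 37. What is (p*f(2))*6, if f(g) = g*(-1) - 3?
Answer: -1110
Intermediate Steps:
f(g) = -3 - g (f(g) = -g - 3 = -3 - g)
(p*f(2))*6 = (37*(-3 - 1*2))*6 = (37*(-3 - 2))*6 = (37*(-5))*6 = -185*6 = -1110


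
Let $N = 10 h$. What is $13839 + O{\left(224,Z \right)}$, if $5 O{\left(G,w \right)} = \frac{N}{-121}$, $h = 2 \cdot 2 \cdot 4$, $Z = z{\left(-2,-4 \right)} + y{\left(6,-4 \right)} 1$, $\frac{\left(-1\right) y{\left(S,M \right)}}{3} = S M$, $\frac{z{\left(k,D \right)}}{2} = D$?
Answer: $\frac{1674487}{121} \approx 13839.0$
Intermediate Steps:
$z{\left(k,D \right)} = 2 D$
$y{\left(S,M \right)} = - 3 M S$ ($y{\left(S,M \right)} = - 3 S M = - 3 M S$)
$Z = 64$ ($Z = 2 \left(-4\right) + \left(-3\right) \left(-4\right) 6 \cdot 1 = -8 + 72 \cdot 1 = -8 + 72 = 64$)
$h = 16$ ($h = 4 \cdot 4 = 16$)
$N = 160$ ($N = 10 \cdot 16 = 160$)
$O{\left(G,w \right)} = - \frac{32}{121}$ ($O{\left(G,w \right)} = \frac{160 \frac{1}{-121}}{5} = \frac{160 \left(- \frac{1}{121}\right)}{5} = \frac{1}{5} \left(- \frac{160}{121}\right) = - \frac{32}{121}$)
$13839 + O{\left(224,Z \right)} = 13839 - \frac{32}{121} = \frac{1674487}{121}$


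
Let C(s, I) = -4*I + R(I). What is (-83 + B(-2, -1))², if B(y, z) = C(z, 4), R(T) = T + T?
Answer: 8281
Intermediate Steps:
R(T) = 2*T
C(s, I) = -2*I (C(s, I) = -4*I + 2*I = -2*I)
B(y, z) = -8 (B(y, z) = -2*4 = -8)
(-83 + B(-2, -1))² = (-83 - 8)² = (-91)² = 8281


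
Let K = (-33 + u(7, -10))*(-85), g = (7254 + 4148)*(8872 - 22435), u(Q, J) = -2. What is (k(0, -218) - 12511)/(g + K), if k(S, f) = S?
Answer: 12511/154642351 ≈ 8.0903e-5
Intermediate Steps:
g = -154645326 (g = 11402*(-13563) = -154645326)
K = 2975 (K = (-33 - 2)*(-85) = -35*(-85) = 2975)
(k(0, -218) - 12511)/(g + K) = (0 - 12511)/(-154645326 + 2975) = -12511/(-154642351) = -12511*(-1/154642351) = 12511/154642351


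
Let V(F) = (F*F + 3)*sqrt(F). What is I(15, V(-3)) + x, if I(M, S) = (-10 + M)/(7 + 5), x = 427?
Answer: 5129/12 ≈ 427.42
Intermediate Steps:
V(F) = sqrt(F)*(3 + F**2) (V(F) = (F**2 + 3)*sqrt(F) = (3 + F**2)*sqrt(F) = sqrt(F)*(3 + F**2))
I(M, S) = -5/6 + M/12 (I(M, S) = (-10 + M)/12 = (-10 + M)*(1/12) = -5/6 + M/12)
I(15, V(-3)) + x = (-5/6 + (1/12)*15) + 427 = (-5/6 + 5/4) + 427 = 5/12 + 427 = 5129/12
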